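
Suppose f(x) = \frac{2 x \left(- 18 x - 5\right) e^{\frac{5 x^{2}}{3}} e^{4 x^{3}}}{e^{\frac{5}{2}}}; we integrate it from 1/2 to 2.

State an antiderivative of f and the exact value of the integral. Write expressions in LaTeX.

Antiderivative: F(x) = - \frac{3 e^{\frac{5 x^{2}}{3}} e^{4 x^{3}}}{e^{\frac{5}{2}}}; value = - 3 e^{\frac{217}{6}} + \frac{3}{e^{\frac{19}{12}}}

The substitution u = 4 x^{3} + \frac{5 x^{2}}{3} - \frac{5}{2} works: f is exactly (dF/du)*(du/dx) for that inner function.
F(x) = - \frac{3 e^{\frac{5 x^{2}}{3}} e^{4 x^{3}}}{e^{\frac{5}{2}}} is an antiderivative of f.
Check: d/dx[- \frac{3 e^{\frac{5 x^{2}}{3}} e^{4 x^{3}}}{e^{\frac{5}{2}}}] = \frac{- 36 x^{2} e^{\frac{5 x^{2}}{3}} e^{4 x^{3}} - 10 x e^{\frac{5 x^{2}}{3}} e^{4 x^{3}}}{e^{\frac{5}{2}}}, which equals f(x).
F(2) = - 3 e^{\frac{217}{6}}; F(1/2) = - \frac{3}{e^{\frac{19}{12}}}.
Integral = F(2) - F(1/2) = - 3 e^{\frac{217}{6}} + \frac{3}{e^{\frac{19}{12}}}.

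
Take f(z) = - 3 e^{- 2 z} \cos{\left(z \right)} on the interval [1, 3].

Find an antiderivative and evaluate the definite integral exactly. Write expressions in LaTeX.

Differentiate the proposed F(z) back; it has to land on f(z) exactly.
F(z) = - \frac{3 e^{- 2 z} \sin{\left(z \right)}}{5} + \frac{6 e^{- 2 z} \cos{\left(z \right)}}{5} is an antiderivative of f.
Check: d/dz[- \frac{3 e^{- 2 z} \sin{\left(z \right)}}{5} + \frac{6 e^{- 2 z} \cos{\left(z \right)}}{5}] = - 3 e^{- 2 z} \cos{\left(z \right)} = f(z).
F(3) = \frac{6 \cos{\left(3 \right)}}{5 e^{6}} - \frac{3 \sin{\left(3 \right)}}{5 e^{6}}; F(1) = - \frac{3 \sin{\left(1 \right)}}{5 e^{2}} + \frac{6 \cos{\left(1 \right)}}{5 e^{2}}.
Integral = F(3) - F(1) = - \frac{6 \cos{\left(1 \right)}}{5 e^{2}} + \frac{6 \cos{\left(3 \right)}}{5 e^{6}} - \frac{3 \sin{\left(3 \right)}}{5 e^{6}} + \frac{3 \sin{\left(1 \right)}}{5 e^{2}}.

Antiderivative: F(z) = - \frac{3 e^{- 2 z} \sin{\left(z \right)}}{5} + \frac{6 e^{- 2 z} \cos{\left(z \right)}}{5}; value = - \frac{6 \cos{\left(1 \right)}}{5 e^{2}} + \frac{6 \cos{\left(3 \right)}}{5 e^{6}} - \frac{3 \sin{\left(3 \right)}}{5 e^{6}} + \frac{3 \sin{\left(1 \right)}}{5 e^{2}}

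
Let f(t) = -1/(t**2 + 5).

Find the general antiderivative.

Recover f(t) by differentiating a candidate F(t); any mismatch rules it out.
Check: d/dt[-sqrt(5)*atan(sqrt(5)*t/5)/5] = -1/(t**2 + 5) = f(t).

F(t) = -sqrt(5)*atan(sqrt(5)*t/5)/5 + C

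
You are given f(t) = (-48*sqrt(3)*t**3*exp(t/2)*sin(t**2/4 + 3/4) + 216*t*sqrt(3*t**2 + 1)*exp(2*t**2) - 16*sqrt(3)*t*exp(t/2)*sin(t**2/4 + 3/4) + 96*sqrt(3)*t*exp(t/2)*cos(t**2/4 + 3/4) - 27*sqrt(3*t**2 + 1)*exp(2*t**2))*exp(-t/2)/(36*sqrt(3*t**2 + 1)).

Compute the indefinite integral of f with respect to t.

F(t) = (16*sqrt(3)*sqrt(3*t**2 + 1)*cos(t**2/4 + 3/4) + 27*exp(-t/2)*exp(2*t**2))/18 + C

Whatever form F(t) takes, F'(t) = f(t) is non-negotiable.
Check: d/dt[(16*sqrt(3)*sqrt(3*t**2 + 1)*cos(t**2/4 + 3/4) + 27*exp(-t/2)*exp(2*t**2))/18] = (-48*sqrt(3)*t**3*exp(t/2)*sin(t**2/4 + 3/4) + 216*t*sqrt(3*t**2 + 1)*exp(2*t**2) - 16*sqrt(3)*t*exp(t/2)*sin(t**2/4 + 3/4) + 96*sqrt(3)*t*exp(t/2)*cos(t**2/4 + 3/4) - 27*sqrt(3*t**2 + 1)*exp(2*t**2))*exp(-t/2)/(36*sqrt(3*t**2 + 1)) = f(t).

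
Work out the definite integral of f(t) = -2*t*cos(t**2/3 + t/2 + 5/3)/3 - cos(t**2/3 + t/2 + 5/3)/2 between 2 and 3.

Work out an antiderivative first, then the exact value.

The substitution u = t**2/3 + t/2 + 5/3 works: f is exactly (dF/du)*(du/dt) for that inner function.
F(t) = -sin(t**2/3 + t/2 + 5/3) is an antiderivative of f.
Check: d/dt[-sin(t**2/3 + t/2 + 5/3)] = -2*t*cos(t**2/3 + t/2 + 5/3)/3 - cos(t**2/3 + t/2 + 5/3)/2 = f(t).
F(3) = -sin(37/6); F(2) = -sin(4).
Integral = F(3) - F(2) = sin(4) - sin(37/6).

Antiderivative: F(t) = -sin(t**2/3 + t/2 + 5/3); value = sin(4) - sin(37/6)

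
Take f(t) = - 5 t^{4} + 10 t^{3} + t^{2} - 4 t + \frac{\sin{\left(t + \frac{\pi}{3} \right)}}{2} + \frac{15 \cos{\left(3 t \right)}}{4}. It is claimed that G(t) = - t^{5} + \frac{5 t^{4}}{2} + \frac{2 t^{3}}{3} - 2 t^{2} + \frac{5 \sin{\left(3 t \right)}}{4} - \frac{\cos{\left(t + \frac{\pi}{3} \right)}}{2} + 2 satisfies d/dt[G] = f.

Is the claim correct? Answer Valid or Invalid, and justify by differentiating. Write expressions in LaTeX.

Invalid: d/dt[G] - f = t^{2}, which is not 0.

d/dt[G] = - 5 t^{4} + 10 t^{3} + 2 t^{2} - 4 t + \frac{\sin{\left(t + \frac{\pi}{3} \right)}}{2} + \frac{15 \cos{\left(3 t \right)}}{4}
d/dt[G] - f(t) = t^{2} != 0.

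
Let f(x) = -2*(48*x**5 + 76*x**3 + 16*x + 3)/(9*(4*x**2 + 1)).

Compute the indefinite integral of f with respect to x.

F(x) = -2*x**4/3 - 16*x**2/9 - atan(2*x)/3 + C

Any candidate F(x) must reproduce f(x) exactly when differentiated.
Check: d/dx[-2*x**4/3 - 16*x**2/9 - atan(2*x)/3] = (-96*x**5 - 152*x**3 - 32*x - 6)/(36*x**2 + 9), which equals f(x).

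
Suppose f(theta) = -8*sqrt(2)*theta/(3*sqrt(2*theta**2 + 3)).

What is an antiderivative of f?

The substitution u = 4*theta**2 + 6 works: f is exactly (dF/du)*(du/dtheta) for that inner function.
Check: d/dtheta[-4*sqrt(2)*sqrt(2*theta**2 + 3)/3] = -8*sqrt(2)*theta/(3*sqrt(2*theta**2 + 3)) = f(theta).

An antiderivative is F(theta) = -4*sqrt(2)*sqrt(2*theta**2 + 3)/3.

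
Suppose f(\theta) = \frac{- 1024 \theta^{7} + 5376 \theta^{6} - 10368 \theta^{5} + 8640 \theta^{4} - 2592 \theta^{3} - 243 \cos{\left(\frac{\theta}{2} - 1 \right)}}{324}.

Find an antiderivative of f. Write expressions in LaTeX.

Since d/d\theta undoes antidifferentiation here, F'(\theta) = f(\theta) is required of F(\theta).
Check: d/d\theta[- \frac{32 \theta^{8}}{81} + \frac{64 \theta^{7}}{27} - \frac{16 \theta^{6}}{3} + \frac{16 \theta^{5}}{3} - 2 \theta^{4} - \frac{3 \sin{\left(\frac{\theta}{2} - 1 \right)}}{2}] = - \frac{256 \theta^{7}}{81} + \frac{448 \theta^{6}}{27} - 32 \theta^{5} + \frac{80 \theta^{4}}{3} - 8 \theta^{3} - \frac{3 \cos{\left(\frac{\theta}{2} - 1 \right)}}{4}, which equals f(\theta).

An antiderivative is F(\theta) = - \frac{32 \theta^{8}}{81} + \frac{64 \theta^{7}}{27} - \frac{16 \theta^{6}}{3} + \frac{16 \theta^{5}}{3} - 2 \theta^{4} - \frac{3 \sin{\left(\frac{\theta}{2} - 1 \right)}}{2}.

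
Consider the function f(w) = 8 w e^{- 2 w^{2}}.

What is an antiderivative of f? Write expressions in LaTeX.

f matches the chain-rule pattern g'(h)*h' with inner function h(w) = - 2 w^{2}; substituting u = h(w) collapses the integral.
Check: d/dw[- 2 e^{- 2 w^{2}}] = 8 w e^{- 2 w^{2}} = f(w).

An antiderivative is F(w) = - 2 e^{- 2 w^{2}}.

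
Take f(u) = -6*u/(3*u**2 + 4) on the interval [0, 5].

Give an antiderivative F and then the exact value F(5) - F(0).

Antiderivative: F(u) = -log(u**2 + 4/3); value = -log(79/3) + log(4/3)

The substitution w = u**2 + 4/3 works: f is exactly (dF/dw)*(dw/du) for that inner function.
F(u) = -log(u**2 + 4/3) is an antiderivative of f.
Check: d/du[-log(u**2 + 4/3)] = -6*u/(3*u**2 + 4) = f(u).
F(5) = -log(79/3); F(0) = -log(4/3).
Integral = F(5) - F(0) = -log(79/3) + log(4/3).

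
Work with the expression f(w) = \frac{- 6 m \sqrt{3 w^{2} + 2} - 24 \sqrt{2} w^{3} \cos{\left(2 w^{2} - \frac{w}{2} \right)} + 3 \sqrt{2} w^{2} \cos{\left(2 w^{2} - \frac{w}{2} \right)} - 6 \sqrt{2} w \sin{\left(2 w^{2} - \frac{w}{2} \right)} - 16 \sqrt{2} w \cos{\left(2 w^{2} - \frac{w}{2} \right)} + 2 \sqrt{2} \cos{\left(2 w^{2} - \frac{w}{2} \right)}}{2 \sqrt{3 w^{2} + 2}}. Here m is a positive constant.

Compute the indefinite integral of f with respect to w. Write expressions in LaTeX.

F(w) = - 3 m w - 2 \sqrt{\frac{3 w^{2}}{2} + 1} \sin{\left(2 w^{2} - \frac{w}{2} \right)} + C

Since d/dw undoes antidifferentiation here, F'(w) = f(w) is required of F(w).
Check: d/dw[- 3 m w - 2 \sqrt{\frac{3 w^{2}}{2} + 1} \sin{\left(2 w^{2} - \frac{w}{2} \right)}] = \frac{\sqrt{2} \left(- 3 \sqrt{2} m \sqrt{3 w^{2} + 2} - 24 w^{3} \cos{\left(2 w^{2} - \frac{w}{2} \right)} + 3 w^{2} \cos{\left(2 w^{2} - \frac{w}{2} \right)} - 6 w \sin{\left(2 w^{2} - \frac{w}{2} \right)} - 16 w \cos{\left(2 w^{2} - \frac{w}{2} \right)} + 2 \cos{\left(2 w^{2} - \frac{w}{2} \right)}\right)}{2 \sqrt{3 w^{2} + 2}}, which equals f(w).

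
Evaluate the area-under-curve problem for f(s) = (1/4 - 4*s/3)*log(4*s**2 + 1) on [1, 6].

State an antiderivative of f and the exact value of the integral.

An antiderivative F(s) passes only if d/ds[F] lands on f(s) exactly.
F(s) = (8*s**2 + s*(3 - 8*s)*log(4*s**2 + 1) - 6*s - 2*log(s**2 + 1/4) + 3*atan(2*s))/12 is an antiderivative of f.
Check: d/ds[(8*s**2 + s*(3 - 8*s)*log(4*s**2 + 1) - 6*s - 2*log(s**2 + 1/4) + 3*atan(2*s))/12] = -4*s*log(4*s**2 + 1)/3 + log(4*s**2 + 1)/4, which equals f(s).
F(6) = -45*log(145)/2 - log(145/4)/6 + atan(12)/4 + 21; F(1) = -5*log(5)/12 - log(5/4)/6 + 1/6 + atan(2)/4.
Integral = F(6) - F(1) = -45*log(145)/2 - log(145/4)/6 - atan(2)/4 + log(5/4)/6 + atan(12)/4 + 5*log(5)/12 + 125/6.

Antiderivative: F(s) = (8*s**2 + s*(3 - 8*s)*log(4*s**2 + 1) - 6*s - 2*log(s**2 + 1/4) + 3*atan(2*s))/12; value = -45*log(145)/2 - log(145/4)/6 - atan(2)/4 + log(5/4)/6 + atan(12)/4 + 5*log(5)/12 + 125/6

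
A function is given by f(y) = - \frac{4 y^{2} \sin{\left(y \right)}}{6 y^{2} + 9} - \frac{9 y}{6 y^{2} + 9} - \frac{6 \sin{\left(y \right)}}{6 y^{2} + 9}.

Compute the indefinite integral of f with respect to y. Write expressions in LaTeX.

F(y) = - \frac{3 \log{\left(2 y^{2} + 3 \right)}}{4} + \frac{2 \cos{\left(y \right)}}{3} + C

The integrand splits into summands that can be handled one at a time.
Check: d/dy[- \frac{3 \log{\left(2 y^{2} + 3 \right)}}{4} + \frac{2 \cos{\left(y \right)}}{3}] = \frac{- 4 y^{2} \sin{\left(y \right)} - 9 y - 6 \sin{\left(y \right)}}{6 y^{2} + 9}, which equals f(y).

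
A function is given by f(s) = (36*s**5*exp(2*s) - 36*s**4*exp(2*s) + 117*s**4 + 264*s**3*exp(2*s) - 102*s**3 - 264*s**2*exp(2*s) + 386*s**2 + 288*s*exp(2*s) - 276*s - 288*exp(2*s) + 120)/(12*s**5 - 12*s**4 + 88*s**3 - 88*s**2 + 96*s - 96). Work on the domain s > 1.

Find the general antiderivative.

For F(s) to be correct the identity F'(s) - f(s) = 0 must hold.
Check: d/ds[3*exp(2*s)/2 + 5*log(s - 1)/4 + 3*log(s**2 + 6) + 5*log(3*s**2/2 + 2)/4] = (36*s**5*exp(2*s) - 36*s**4*exp(2*s) + 117*s**4 + 264*s**3*exp(2*s) - 102*s**3 - 264*s**2*exp(2*s) + 386*s**2 + 288*s*exp(2*s) - 276*s - 288*exp(2*s) + 120)/(12*s**5 - 12*s**4 + 88*s**3 - 88*s**2 + 96*s - 96) = f(s).

F(s) = 3*exp(2*s)/2 + 5*log(s - 1)/4 + 3*log(s**2 + 6) + 5*log(3*s**2/2 + 2)/4 + C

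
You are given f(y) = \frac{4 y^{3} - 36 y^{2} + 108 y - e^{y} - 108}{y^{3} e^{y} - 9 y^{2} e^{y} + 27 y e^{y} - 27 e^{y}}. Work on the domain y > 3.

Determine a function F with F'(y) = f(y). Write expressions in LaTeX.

An antiderivative is F(y) = \frac{- 8 y^{2} + 48 y + e^{y} - 72}{2 y^{2} e^{y} - 12 y e^{y} + 18 e^{y}}.

Since d/dy undoes antidifferentiation here, F'(y) = f(y) is required of F(y).
Check: d/dy[\frac{- 8 y^{2} + 48 y + e^{y} - 72}{2 y^{2} e^{y} - 12 y e^{y} + 18 e^{y}}] = \frac{4 y^{3} - 36 y^{2} + 108 y - e^{y} - 108}{y^{3} e^{y} - 9 y^{2} e^{y} + 27 y e^{y} - 27 e^{y}} = f(y).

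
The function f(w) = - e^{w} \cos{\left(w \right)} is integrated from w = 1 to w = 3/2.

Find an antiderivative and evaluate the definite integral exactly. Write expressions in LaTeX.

Antiderivative: F(w) = - \frac{\left(\sin{\left(w \right)} + \cos{\left(w \right)}\right) e^{w}}{2}; value = - \frac{e^{\frac{3}{2}} \sin{\left(\frac{3}{2} \right)}}{2} - \frac{e^{\frac{3}{2}} \cos{\left(\frac{3}{2} \right)}}{2} + \frac{e \cos{\left(1 \right)}}{2} + \frac{e \sin{\left(1 \right)}}{2}

A candidate is checked by its d/dw: the result must match f(w).
F(w) = - \frac{\left(\sin{\left(w \right)} + \cos{\left(w \right)}\right) e^{w}}{2} is an antiderivative of f.
Check: d/dw[- \frac{\left(\sin{\left(w \right)} + \cos{\left(w \right)}\right) e^{w}}{2}] = - e^{w} \cos{\left(w \right)} = f(w).
F(3/2) = - \frac{e^{\frac{3}{2}} \sin{\left(\frac{3}{2} \right)}}{2} - \frac{e^{\frac{3}{2}} \cos{\left(\frac{3}{2} \right)}}{2}; F(1) = - \frac{e \sin{\left(1 \right)}}{2} - \frac{e \cos{\left(1 \right)}}{2}.
Integral = F(3/2) - F(1) = - \frac{e^{\frac{3}{2}} \sin{\left(\frac{3}{2} \right)}}{2} - \frac{e^{\frac{3}{2}} \cos{\left(\frac{3}{2} \right)}}{2} + \frac{e \cos{\left(1 \right)}}{2} + \frac{e \sin{\left(1 \right)}}{2}.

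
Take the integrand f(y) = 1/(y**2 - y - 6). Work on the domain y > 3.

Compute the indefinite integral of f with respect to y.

Factor the denominator ((y - 3)*(y + 2)) and decompose: f = -1/(5*(y + 2)) + 1/(5*(y - 3)); each piece integrates to a log, atan, or power term.
Check: d/dy[-(-log(y - 3) + log(y + 2))/5] = 1/(y**2 - y - 6) = f(y).

F(y) = -(-log(y - 3) + log(y + 2))/5 + C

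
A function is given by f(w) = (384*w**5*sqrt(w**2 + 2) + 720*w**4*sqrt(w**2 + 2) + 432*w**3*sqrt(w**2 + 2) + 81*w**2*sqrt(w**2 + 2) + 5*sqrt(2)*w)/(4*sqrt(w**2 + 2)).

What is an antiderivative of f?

Any candidate F(w) must reproduce f(w) exactly when differentiated.
Check: d/dw[16*w**6 + 36*w**5 + 27*w**4 + 27*w**3/4 + 5*sqrt(w**2/2 + 1)/2] = (384*w**5*sqrt(w**2 + 2) + 720*w**4*sqrt(w**2 + 2) + 432*w**3*sqrt(w**2 + 2) + 81*w**2*sqrt(w**2 + 2) + 5*sqrt(2)*w)/(4*sqrt(w**2 + 2)) = f(w).

An antiderivative is F(w) = 16*w**6 + 36*w**5 + 27*w**4 + 27*w**3/4 + 5*sqrt(w**2/2 + 1)/2.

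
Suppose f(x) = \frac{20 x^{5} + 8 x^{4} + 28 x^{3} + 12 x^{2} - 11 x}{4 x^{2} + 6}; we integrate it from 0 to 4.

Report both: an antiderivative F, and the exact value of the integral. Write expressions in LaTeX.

Antiderivative: F(x) = \frac{5 x^{4}}{4} + \frac{2 x^{3}}{3} - \frac{x^{2}}{4} - \log{\left(2 x^{2} + 3 \right)}; value = - \log{\left(35 \right)} + \log{\left(3 \right)} + \frac{1076}{3}

Recover f(x) by differentiating a candidate F(x); any mismatch rules it out.
F(x) = \frac{5 x^{4}}{4} + \frac{2 x^{3}}{3} - \frac{x^{2}}{4} - \log{\left(2 x^{2} + 3 \right)} is an antiderivative of f.
Check: d/dx[\frac{5 x^{4}}{4} + \frac{2 x^{3}}{3} - \frac{x^{2}}{4} - \log{\left(2 x^{2} + 3 \right)}] = \frac{20 x^{5} + 8 x^{4} + 28 x^{3} + 12 x^{2} - 11 x}{4 x^{2} + 6} = f(x).
F(4) = \frac{1076}{3} - \log{\left(35 \right)}; F(0) = - \log{\left(3 \right)}.
Integral = F(4) - F(0) = - \log{\left(35 \right)} + \log{\left(3 \right)} + \frac{1076}{3}.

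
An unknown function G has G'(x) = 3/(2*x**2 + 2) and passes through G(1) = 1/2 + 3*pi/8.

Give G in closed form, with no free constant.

G(x) = 3*atan(x)/2 + 1/2

Check a candidate G(x) by differentiating: d/dx[G] must match the given G'(x).
A general antiderivative is 3*atan(x)/2 + C.
The condition gives C = 1/2 + 3*pi/8 - (3*pi/8) = 1/2.
So G(x) = 3*atan(x)/2 + 1/2.
Check: d/dx[3*atan(x)/2 + 1/2] = 3/(2*x**2 + 2) = G'(x).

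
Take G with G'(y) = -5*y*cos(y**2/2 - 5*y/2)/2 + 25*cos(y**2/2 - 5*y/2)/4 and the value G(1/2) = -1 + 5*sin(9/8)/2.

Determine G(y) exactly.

G(y) = -5*sin(y**2/2 - 5*y/2)/2 - 1

The substitution u = y**2/2 - 5*y/2 works: G'(y) is exactly (dG/du)*(du/dy) for that inner function.
A general antiderivative is -5*sin(y**2/2 - 5*y/2)/2 + C.
The condition gives C = -1 + 5*sin(9/8)/2 - (5*sin(9/8)/2) = -1.
So G(y) = -5*sin(y**2/2 - 5*y/2)/2 - 1.
Check: d/dy[-5*sin(y**2/2 - 5*y/2)/2 - 1] = -5*y*cos(y**2/2 - 5*y/2)/2 + 25*cos(y**2/2 - 5*y/2)/4 = G'(y).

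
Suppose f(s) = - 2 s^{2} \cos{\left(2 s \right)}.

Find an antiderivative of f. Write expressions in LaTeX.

An antiderivative is F(s) = - s^{2} \sin{\left(2 s \right)} - s \cos{\left(2 s \right)} + \frac{\sin{\left(2 s \right)}}{2}.

Differentiate the proposed F(s) back; it has to land on f(s) exactly.
Check: d/ds[- s^{2} \sin{\left(2 s \right)} - s \cos{\left(2 s \right)} + \frac{\sin{\left(2 s \right)}}{2}] = - 2 s^{2} \cos{\left(2 s \right)} = f(s).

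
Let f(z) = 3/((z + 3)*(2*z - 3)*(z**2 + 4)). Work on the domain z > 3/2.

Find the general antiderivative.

F(z) = -(-104*log(z - 3/2) + 50*log(z + 3) + 27*log(z**2 + 4) + 153*atan(z/2))/1950 + C

The denominator factors as (z + 3)*(2*z - 3)*(z**2 + 4); partial fractions split f into directly integrable pieces: -3*(3*z + 17)/(325*(z**2 + 4)) + 8/(75*(2*z - 3)) - 1/(39*(z + 3)).
Check: d/dz[-(-104*log(z - 3/2) + 50*log(z + 3) + 27*log(z**2 + 4) + 153*atan(z/2))/1950] = 3/(2*z**4 + 3*z**3 - z**2 + 12*z - 36), which equals f(z).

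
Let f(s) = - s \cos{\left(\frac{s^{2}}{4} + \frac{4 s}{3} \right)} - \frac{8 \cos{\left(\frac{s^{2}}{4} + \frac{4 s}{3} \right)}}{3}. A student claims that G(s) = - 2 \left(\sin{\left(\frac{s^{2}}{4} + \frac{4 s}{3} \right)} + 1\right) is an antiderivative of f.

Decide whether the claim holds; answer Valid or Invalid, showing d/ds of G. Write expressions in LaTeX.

Valid - differentiating G returns exactly f.

d/ds[G] = - s \cos{\left(\frac{s^{2}}{4} + \frac{4 s}{3} \right)} - \frac{8 \cos{\left(\frac{s^{2}}{4} + \frac{4 s}{3} \right)}}{3}
This equals f(s) exactly, so the claim holds.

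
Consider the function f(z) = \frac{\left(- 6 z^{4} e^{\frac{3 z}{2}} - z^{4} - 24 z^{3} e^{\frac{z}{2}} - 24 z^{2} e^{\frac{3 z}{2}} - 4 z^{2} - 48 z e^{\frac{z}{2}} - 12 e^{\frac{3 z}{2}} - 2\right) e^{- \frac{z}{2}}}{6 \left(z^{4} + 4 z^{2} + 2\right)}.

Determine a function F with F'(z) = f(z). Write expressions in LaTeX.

An antiderivative is F(z) = - e^{z} - \log{\left(\frac{z^{4}}{2} + 2 z^{2} + 1 \right)} + \frac{e^{- \frac{z}{2}}}{3}.

Differentiate the proposed F(z) back; it has to land on f(z) exactly.
Check: d/dz[- e^{z} - \log{\left(\frac{z^{4}}{2} + 2 z^{2} + 1 \right)} + \frac{e^{- \frac{z}{2}}}{3}] = \frac{- 6 z^{4} e^{\frac{3 z}{2}} - z^{4} - 24 z^{3} e^{\frac{z}{2}} - 24 z^{2} e^{\frac{3 z}{2}} - 4 z^{2} - 48 z e^{\frac{z}{2}} - 12 e^{\frac{3 z}{2}} - 2}{6 z^{4} e^{\frac{z}{2}} + 24 z^{2} e^{\frac{z}{2}} + 12 e^{\frac{z}{2}}}, which equals f(z).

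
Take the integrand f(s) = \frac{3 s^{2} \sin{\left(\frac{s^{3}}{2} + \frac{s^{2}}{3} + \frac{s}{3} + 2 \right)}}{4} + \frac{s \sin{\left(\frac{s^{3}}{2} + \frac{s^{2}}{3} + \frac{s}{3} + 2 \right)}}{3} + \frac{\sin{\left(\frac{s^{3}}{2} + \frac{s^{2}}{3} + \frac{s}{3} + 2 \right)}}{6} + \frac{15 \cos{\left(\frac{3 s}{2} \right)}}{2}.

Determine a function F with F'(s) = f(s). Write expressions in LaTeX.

An antiderivative is F(s) = - \frac{- 10 \sin{\left(\frac{3 s}{2} \right)} + \cos{\left(\frac{s^{3}}{2} + \frac{s^{2}}{3} + \frac{s}{3} + 2 \right)}}{2}.

Integrate term by term and add the pieces.
Check: d/ds[- \frac{- 10 \sin{\left(\frac{3 s}{2} \right)} + \cos{\left(\frac{s^{3}}{2} + \frac{s^{2}}{3} + \frac{s}{3} + 2 \right)}}{2}] = \frac{3 s^{2} \sin{\left(\frac{s^{3}}{2} + \frac{s^{2}}{3} + \frac{s}{3} + 2 \right)}}{4} + \frac{s \sin{\left(\frac{s^{3}}{2} + \frac{s^{2}}{3} + \frac{s}{3} + 2 \right)}}{3} + \frac{\sin{\left(\frac{s^{3}}{2} + \frac{s^{2}}{3} + \frac{s}{3} + 2 \right)}}{6} + \frac{15 \cos{\left(\frac{3 s}{2} \right)}}{2} = f(s).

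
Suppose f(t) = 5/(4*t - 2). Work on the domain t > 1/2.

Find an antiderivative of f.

An antiderivative is F(t) = 5*log(2*t - 1)/4.

Since d/dt undoes antidifferentiation here, F'(t) = f(t) is required of F(t).
Check: d/dt[5*log(2*t - 1)/4] = 5/(4*t - 2) = f(t).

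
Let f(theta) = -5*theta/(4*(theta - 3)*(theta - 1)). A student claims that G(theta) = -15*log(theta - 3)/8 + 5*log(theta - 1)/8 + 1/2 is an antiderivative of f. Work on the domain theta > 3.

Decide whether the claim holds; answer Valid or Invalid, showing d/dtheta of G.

d/dtheta[G] = -5*theta/(4*theta**2 - 16*theta + 12)
This equals f(theta) exactly, so the claim holds.

Valid - differentiating G returns exactly f.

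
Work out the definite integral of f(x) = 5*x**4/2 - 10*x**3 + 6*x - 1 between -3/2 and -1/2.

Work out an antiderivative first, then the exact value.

Antiderivative: F(x) = x*(x - 1)*(x**3 - 4*x**2 - 4*x + 2)/2; value = 297/32

Integrate term by term and add the pieces.
F(x) = x*(x - 1)*(x**3 - 4*x**2 - 4*x + 2)/2 is an antiderivative of f.
Check: d/dx[x*(x - 1)*(x**3 - 4*x**2 - 4*x + 2)/2] = 5*x**4/2 - 10*x**3 + 6*x - 1 = f(x).
F(-1/2) = 69/64; F(-3/2) = -525/64.
Integral = F(-1/2) - F(-3/2) = 297/32.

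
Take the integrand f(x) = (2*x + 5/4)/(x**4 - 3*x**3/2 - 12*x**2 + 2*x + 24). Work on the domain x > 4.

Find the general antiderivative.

Factor the denominator (2*(x - 4)*(x + 2)**2*(2*x - 3)) and decompose: f = -68/(245*(2*x - 3)) + 127/(3528*(x + 2)) - 11/(84*(x + 2)**2) + 37/(360*(x - 4)); each piece integrates to a log, atan, or power term.
Check: d/dx[(1813*(x + 2)*log(x - 4) - 2448*(x + 2)*log(x - 3/2) + 635*(x + 2)*log(x + 2) + 2310)/(17640*(x + 2))] = (8*x + 5)/(4*x**4 - 6*x**3 - 48*x**2 + 8*x + 96), which equals f(x).

F(x) = (1813*(x + 2)*log(x - 4) - 2448*(x + 2)*log(x - 3/2) + 635*(x + 2)*log(x + 2) + 2310)/(17640*(x + 2)) + C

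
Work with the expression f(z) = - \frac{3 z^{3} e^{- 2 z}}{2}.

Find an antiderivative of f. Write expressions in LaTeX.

An antiderivative is F(z) = \frac{3 z^{3} e^{- 2 z}}{4} + \frac{9 z^{2} e^{- 2 z}}{8} + \frac{9 z e^{- 2 z}}{8} + \frac{9 e^{- 2 z}}{16}.

f has the shape u'v + uv' for u = \frac{3 z^{3}}{4} + \frac{9 z^{2}}{8} + \frac{9 z}{8} + \frac{9}{16} and v = e^{- 2 z} — it is the derivative of the product u*v.
Check: d/dz[\frac{3 z^{3} e^{- 2 z}}{4} + \frac{9 z^{2} e^{- 2 z}}{8} + \frac{9 z e^{- 2 z}}{8} + \frac{9 e^{- 2 z}}{16}] = - \frac{3 z^{3} e^{- 2 z}}{2} = f(z).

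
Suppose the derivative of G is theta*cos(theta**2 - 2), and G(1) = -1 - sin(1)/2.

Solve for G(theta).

G(theta) = sin(theta**2 - 2)/2 - 1

G'(theta) matches the chain-rule pattern g'(h)*h' with inner function h(theta) = theta**2 - 2; substituting u = h(theta) collapses the integral.
A general antiderivative is sin(theta**2 - 2)/2 + C.
The condition gives C = -1 - sin(1)/2 - (-sin(1)/2) = -1.
So G(theta) = sin(theta**2 - 2)/2 - 1.
Check: d/dtheta[sin(theta**2 - 2)/2 - 1] = theta*cos(theta**2 - 2) = G'(theta).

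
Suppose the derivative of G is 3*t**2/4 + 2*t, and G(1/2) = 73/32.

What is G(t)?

The integrand splits into summands that can be handled one at a time.
A general antiderivative is t**3/4 + t**2 + C.
The condition gives C = 73/32 - (9/32) = 2.
So G(t) = t**3/4 + t**2 + 2.
Check: d/dt[t**3/4 + t**2 + 2] = 3*t**2/4 + 2*t = G'(t).

G(t) = t**3/4 + t**2 + 2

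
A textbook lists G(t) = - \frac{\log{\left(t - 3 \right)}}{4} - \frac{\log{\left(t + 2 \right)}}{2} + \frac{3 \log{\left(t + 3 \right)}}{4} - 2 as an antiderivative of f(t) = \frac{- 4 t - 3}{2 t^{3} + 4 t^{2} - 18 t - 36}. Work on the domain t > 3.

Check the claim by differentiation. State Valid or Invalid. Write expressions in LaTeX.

Valid - the claim checks out under differentiation.

d/dt[G] = \frac{- 4 t - 3}{2 t^{3} + 4 t^{2} - 18 t - 36}
This equals f(t) exactly, so the claim holds.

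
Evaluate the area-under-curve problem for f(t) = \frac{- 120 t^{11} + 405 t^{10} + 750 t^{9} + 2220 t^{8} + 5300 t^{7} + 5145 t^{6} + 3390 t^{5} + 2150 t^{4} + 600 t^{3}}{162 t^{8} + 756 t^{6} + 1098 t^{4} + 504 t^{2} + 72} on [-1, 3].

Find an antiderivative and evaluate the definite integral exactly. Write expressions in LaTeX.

Any candidate F(t) must reproduce f(t) exactly when differentiated.
F(t) = \frac{5 t \left(\frac{5}{2} - \frac{t}{3}\right) \left(t^{2} + t\right)^{3}}{2 \left(\frac{3 t^{2}}{2} + 3\right) \left(3 t^{2} + 1\right)} is an antiderivative of f.
Check: d/dt[\frac{5 t \left(\frac{5}{2} - \frac{t}{3}\right) \left(t^{2} + t\right)^{3}}{2 \left(\frac{3 t^{2}}{2} + 3\right) \left(3 t^{2} + 1\right)}] = \frac{- 120 t^{11} + 405 t^{10} + 750 t^{9} + 2220 t^{8} + 5300 t^{7} + 5145 t^{6} + 3390 t^{5} + 2150 t^{4} + 600 t^{3}}{162 t^{8} + 756 t^{6} + 1098 t^{4} + 504 t^{2} + 72} = f(t).
F(3) = \frac{3240}{77}; F(-1) = 0.
Integral = F(3) - F(-1) = \frac{3240}{77}.

Antiderivative: F(t) = \frac{5 t \left(\frac{5}{2} - \frac{t}{3}\right) \left(t^{2} + t\right)^{3}}{2 \left(\frac{3 t^{2}}{2} + 3\right) \left(3 t^{2} + 1\right)}; value = \frac{3240}{77}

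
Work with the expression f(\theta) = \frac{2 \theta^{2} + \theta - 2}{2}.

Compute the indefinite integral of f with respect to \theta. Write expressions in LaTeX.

F(\theta) = \frac{\theta \left(4 \theta^{2} + 3 \theta - 12\right)}{12} + C

Whatever form F(\theta) takes, F'(\theta) = f(\theta) is non-negotiable.
Check: d/d\theta[\frac{\theta \left(4 \theta^{2} + 3 \theta - 12\right)}{12}] = \theta^{2} + \frac{\theta}{2} - 1, which equals f(\theta).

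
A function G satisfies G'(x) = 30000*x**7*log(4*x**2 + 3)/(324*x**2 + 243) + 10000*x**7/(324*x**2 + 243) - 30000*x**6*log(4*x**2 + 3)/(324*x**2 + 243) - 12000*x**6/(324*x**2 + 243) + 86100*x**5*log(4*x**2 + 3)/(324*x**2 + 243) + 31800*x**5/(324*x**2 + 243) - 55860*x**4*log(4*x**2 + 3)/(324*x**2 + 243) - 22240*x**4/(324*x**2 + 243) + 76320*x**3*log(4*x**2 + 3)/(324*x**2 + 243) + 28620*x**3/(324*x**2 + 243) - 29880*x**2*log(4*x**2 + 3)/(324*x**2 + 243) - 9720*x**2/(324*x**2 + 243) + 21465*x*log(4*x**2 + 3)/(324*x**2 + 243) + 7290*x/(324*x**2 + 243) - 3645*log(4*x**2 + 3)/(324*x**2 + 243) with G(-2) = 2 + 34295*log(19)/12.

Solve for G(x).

Recognize the product-rule pattern: G'(x) = u'v + uv' with u = 10*(5*x**2/3 - 2*x/3 + 3/2)**3/3, v = log(4*x**2 + 3), so integration by parts undoes it.
A general antiderivative is 10*(5*x**2/3 - 2*x/3 + 3/2)**3*log(4*x**2 + 3)/3 + C.
The condition gives C = 2 + 34295*log(19)/12 - (34295*log(19)/12) = 2.
So G(x) = 10*(5*x**2/3 - 2*x/3 + 3/2)**3*log(4*x**2 + 3)/3 + 2.
Check: d/dx[10*(5*x**2/3 - 2*x/3 + 3/2)**3*log(4*x**2 + 3)/3 + 2] = (30000*x**7*log(4*x**2 + 3) + 10000*x**7 - 30000*x**6*log(4*x**2 + 3) - 12000*x**6 + 86100*x**5*log(4*x**2 + 3) + 31800*x**5 - 55860*x**4*log(4*x**2 + 3) - 22240*x**4 + 76320*x**3*log(4*x**2 + 3) + 28620*x**3 - 29880*x**2*log(4*x**2 + 3) - 9720*x**2 + 21465*x*log(4*x**2 + 3) + 7290*x - 3645*log(4*x**2 + 3))/(324*x**2 + 243), which equals G'(x).

G(x) = 10*(5*x**2/3 - 2*x/3 + 3/2)**3*log(4*x**2 + 3)/3 + 2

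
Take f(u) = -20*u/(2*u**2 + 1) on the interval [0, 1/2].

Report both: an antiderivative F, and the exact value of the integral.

f matches the chain-rule pattern g'(h)*h' with inner function h(u) = u**2 + 1/2; substituting w = h(u) collapses the integral.
F(u) = -5*log(u**2 + 1/2) is an antiderivative of f.
Check: d/du[-5*log(u**2 + 1/2)] = -20*u/(2*u**2 + 1) = f(u).
F(1/2) = -5*log(3/4); F(0) = 5*log(2).
Integral = F(1/2) - F(0) = -5*log(2) - 5*log(3/4).

Antiderivative: F(u) = -5*log(u**2 + 1/2); value = -5*log(2) - 5*log(3/4)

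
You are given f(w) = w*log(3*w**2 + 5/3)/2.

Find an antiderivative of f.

An antiderivative is F(w) = (9*w**2*log(3*w**2 + 5/3) - 9*w**2 + 5*log(9*w**2 + 5))/36.

Any candidate F(w) must reproduce f(w) exactly when differentiated.
Check: d/dw[(9*w**2*log(3*w**2 + 5/3) - 9*w**2 + 5*log(9*w**2 + 5))/36] = w*log(3*w**2 + 5/3)/2 = f(w).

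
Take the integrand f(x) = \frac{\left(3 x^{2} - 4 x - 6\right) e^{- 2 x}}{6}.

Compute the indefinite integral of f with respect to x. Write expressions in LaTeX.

f has the shape u'v + uv' for u = - \frac{x^{2}}{4} + \frac{x}{12} + \frac{13}{24} and v = e^{- 2 x} — it is the derivative of the product u*v.
Check: d/dx[- \frac{\left(6 x^{2} - 2 x - 13\right) e^{- 2 x}}{24}] = \frac{\left(3 x^{2} - 4 x - 6\right) e^{- 2 x}}{6} = f(x).

F(x) = - \frac{\left(6 x^{2} - 2 x - 13\right) e^{- 2 x}}{24} + C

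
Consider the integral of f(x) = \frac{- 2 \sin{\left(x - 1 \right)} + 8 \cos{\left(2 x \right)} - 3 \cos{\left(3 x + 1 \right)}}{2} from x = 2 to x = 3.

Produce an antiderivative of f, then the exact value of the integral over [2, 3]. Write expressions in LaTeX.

Antiderivative: F(x) = \frac{4 \sin{\left(2 x \right)} - \sin{\left(3 x + 1 \right)} + 2 \cos{\left(x - 1 \right)}}{2}; value = 2 \sin{\left(6 \right)} - \cos{\left(1 \right)} + \cos{\left(2 \right)} - \frac{\sin{\left(10 \right)}}{2} + \frac{\sin{\left(7 \right)}}{2} - 2 \sin{\left(4 \right)}

Since d/dx undoes antidifferentiation here, F'(x) = f(x) is required of F(x).
F(x) = \frac{4 \sin{\left(2 x \right)} - \sin{\left(3 x + 1 \right)} + 2 \cos{\left(x - 1 \right)}}{2} is an antiderivative of f.
Check: d/dx[\frac{4 \sin{\left(2 x \right)} - \sin{\left(3 x + 1 \right)} + 2 \cos{\left(x - 1 \right)}}{2}] = - \sin{\left(x - 1 \right)} + 4 \cos{\left(2 x \right)} - \frac{3 \cos{\left(3 x + 1 \right)}}{2}, which equals f(x).
F(3) = 2 \sin{\left(6 \right)} + \cos{\left(2 \right)} - \frac{\sin{\left(10 \right)}}{2}; F(2) = 2 \sin{\left(4 \right)} - \frac{\sin{\left(7 \right)}}{2} + \cos{\left(1 \right)}.
Integral = F(3) - F(2) = 2 \sin{\left(6 \right)} - \cos{\left(1 \right)} + \cos{\left(2 \right)} - \frac{\sin{\left(10 \right)}}{2} + \frac{\sin{\left(7 \right)}}{2} - 2 \sin{\left(4 \right)}.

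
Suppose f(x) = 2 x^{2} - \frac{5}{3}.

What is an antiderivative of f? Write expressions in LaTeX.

Recover f(x) by differentiating a candidate F(x); any mismatch rules it out.
Check: d/dx[\frac{2 x^{3}}{3} - \frac{5 x}{3}] = 2 x^{2} - \frac{5}{3} = f(x).

An antiderivative is F(x) = \frac{2 x^{3}}{3} - \frac{5 x}{3}.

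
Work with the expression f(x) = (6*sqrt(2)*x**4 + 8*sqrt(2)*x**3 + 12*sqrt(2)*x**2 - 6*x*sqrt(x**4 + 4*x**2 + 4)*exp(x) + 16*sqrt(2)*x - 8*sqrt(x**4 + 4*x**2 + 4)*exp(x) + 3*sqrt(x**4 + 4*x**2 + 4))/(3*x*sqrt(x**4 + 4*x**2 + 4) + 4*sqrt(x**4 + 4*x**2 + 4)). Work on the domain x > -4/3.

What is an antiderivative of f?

For F(x) to be correct the identity F'(x) - f(x) = 0 must hold.
Check: d/dx[sqrt(2)*sqrt(x**4 + 4*x**2 + 4) - 2*exp(x) + log(3*x/2 + 2)] = (6*sqrt(2)*x**4 + 8*sqrt(2)*x**3 + 12*sqrt(2)*x**2 - 6*x*sqrt(x**4 + 4*x**2 + 4)*exp(x) + 16*sqrt(2)*x - 8*sqrt(x**4 + 4*x**2 + 4)*exp(x) + 3*sqrt(x**4 + 4*x**2 + 4))/(3*x*sqrt(x**4 + 4*x**2 + 4) + 4*sqrt(x**4 + 4*x**2 + 4)) = f(x).

An antiderivative is F(x) = sqrt(2)*sqrt(x**4 + 4*x**2 + 4) - 2*exp(x) + log(3*x/2 + 2).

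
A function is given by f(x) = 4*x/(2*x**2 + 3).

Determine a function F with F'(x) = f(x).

f matches the chain-rule pattern g'(h)*h' with inner function h(x) = 2*x**2 + 3; substituting u = h(x) collapses the integral.
Check: d/dx[log(2*x**2 + 3)] = 4*x/(2*x**2 + 3) = f(x).

An antiderivative is F(x) = log(2*x**2 + 3).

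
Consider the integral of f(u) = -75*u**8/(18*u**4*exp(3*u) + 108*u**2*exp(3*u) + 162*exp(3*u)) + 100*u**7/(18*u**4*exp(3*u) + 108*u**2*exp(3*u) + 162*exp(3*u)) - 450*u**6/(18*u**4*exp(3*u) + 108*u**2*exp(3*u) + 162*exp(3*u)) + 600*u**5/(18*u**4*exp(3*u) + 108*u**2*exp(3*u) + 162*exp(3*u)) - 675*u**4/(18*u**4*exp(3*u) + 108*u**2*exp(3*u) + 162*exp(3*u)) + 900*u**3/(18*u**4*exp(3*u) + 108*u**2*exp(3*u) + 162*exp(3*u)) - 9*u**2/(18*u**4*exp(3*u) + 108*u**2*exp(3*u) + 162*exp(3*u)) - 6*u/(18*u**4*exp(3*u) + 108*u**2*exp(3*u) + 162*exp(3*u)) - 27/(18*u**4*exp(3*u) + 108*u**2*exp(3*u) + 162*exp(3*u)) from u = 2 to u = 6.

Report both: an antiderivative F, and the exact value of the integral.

Recognize the product-rule pattern: f = v'r + vr' with v = 25*u**4/18 + 1/(6*(u**2 + 3)), r = exp(-3*u), so integration by parts undoes it.
F(u) = (25*u**6 + 75*u**4 + 3)/(18*u**2*exp(3*u) + 54*exp(3*u)) is an antiderivative of f.
Check: d/du[(25*u**6 + 75*u**4 + 3)/(18*u**2*exp(3*u) + 54*exp(3*u))] = (-75*u**8 + 100*u**7 - 450*u**6 + 600*u**5 - 675*u**4 + 900*u**3 - 9*u**2 - 6*u - 27)/(18*u**4*exp(3*u) + 108*u**2*exp(3*u) + 162*exp(3*u)), which equals f(u).
F(6) = 421201*exp(-18)/234; F(2) = 2803*exp(-6)/126.
Integral = F(6) - F(2) = -2803*exp(-6)/126 + 421201*exp(-18)/234.

Antiderivative: F(u) = (25*u**6 + 75*u**4 + 3)/(18*u**2*exp(3*u) + 54*exp(3*u)); value = -2803*exp(-6)/126 + 421201*exp(-18)/234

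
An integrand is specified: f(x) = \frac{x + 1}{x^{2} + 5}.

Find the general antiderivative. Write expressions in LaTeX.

F(x) = \frac{\log{\left(x^{2} + 5 \right)}}{2} + \frac{\sqrt{5} \operatorname{atan}{\left(\frac{\sqrt{5} x}{5} \right)}}{5} + C

Any candidate F(x) must reproduce f(x) exactly when differentiated.
Check: d/dx[\frac{\log{\left(x^{2} + 5 \right)}}{2} + \frac{\sqrt{5} \operatorname{atan}{\left(\frac{\sqrt{5} x}{5} \right)}}{5}] = \frac{x + 1}{x^{2} + 5} = f(x).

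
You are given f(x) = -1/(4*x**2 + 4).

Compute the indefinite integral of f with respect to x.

F(x) = -atan(x)/4 + C

For F(x) to be correct the identity F'(x) - f(x) = 0 must hold.
Check: d/dx[-atan(x)/4] = -1/(4*x**2 + 4) = f(x).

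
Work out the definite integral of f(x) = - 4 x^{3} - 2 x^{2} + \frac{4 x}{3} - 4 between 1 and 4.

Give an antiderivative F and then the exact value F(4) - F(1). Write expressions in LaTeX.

The integrand splits into summands that can be handled one at a time.
F(x) = - x^{4} - \frac{2 x^{3}}{3} + \frac{2 x^{2}}{3} - 4 x is an antiderivative of f.
Check: d/dx[- x^{4} - \frac{2 x^{3}}{3} + \frac{2 x^{2}}{3} - 4 x] = - 4 x^{3} - 2 x^{2} + \frac{4 x}{3} - 4 = f(x).
F(4) = -304; F(1) = -5.
Integral = F(4) - F(1) = -299.

Antiderivative: F(x) = - x^{4} - \frac{2 x^{3}}{3} + \frac{2 x^{2}}{3} - 4 x; value = -299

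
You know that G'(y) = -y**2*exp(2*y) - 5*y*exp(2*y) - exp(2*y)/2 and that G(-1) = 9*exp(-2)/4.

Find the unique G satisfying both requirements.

Recognize the product-rule pattern: G'(y) = u'v + uv' with u = -y**2/2 - 2*y + 3/4, v = exp(2*y), so integration by parts undoes it.
A general antiderivative is (-2*y**2 - 8*y + 3)*exp(2*y)/4 + C.
The condition gives C = 9*exp(-2)/4 - (9*exp(-2)/4) = 0.
So G(y) = -y**2*exp(2*y)/2 - 2*y*exp(2*y) + 3*exp(2*y)/4.
Check: d/dy[-y**2*exp(2*y)/2 - 2*y*exp(2*y) + 3*exp(2*y)/4] = -y**2*exp(2*y) - 5*y*exp(2*y) - exp(2*y)/2 = G'(y).

G(y) = -y**2*exp(2*y)/2 - 2*y*exp(2*y) + 3*exp(2*y)/4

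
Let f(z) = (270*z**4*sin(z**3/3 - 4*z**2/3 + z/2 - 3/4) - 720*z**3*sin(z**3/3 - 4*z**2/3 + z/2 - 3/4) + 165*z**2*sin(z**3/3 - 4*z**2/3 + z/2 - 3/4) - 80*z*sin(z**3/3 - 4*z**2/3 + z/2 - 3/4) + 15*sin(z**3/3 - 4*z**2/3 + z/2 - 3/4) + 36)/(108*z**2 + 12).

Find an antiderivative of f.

An antiderivative is F(z) = (-5*cos(z**3/3 - 4*z**2/3 + z/2 - 3/4) + 2*atan(3*z))/2.

Since d/dz undoes antidifferentiation here, F'(z) = f(z) is required of F(z).
Check: d/dz[(-5*cos(z**3/3 - 4*z**2/3 + z/2 - 3/4) + 2*atan(3*z))/2] = (270*z**4*sin(z**3/3 - 4*z**2/3 + z/2 - 3/4) - 720*z**3*sin(z**3/3 - 4*z**2/3 + z/2 - 3/4) + 165*z**2*sin(z**3/3 - 4*z**2/3 + z/2 - 3/4) - 80*z*sin(z**3/3 - 4*z**2/3 + z/2 - 3/4) + 15*sin(z**3/3 - 4*z**2/3 + z/2 - 3/4) + 36)/(108*z**2 + 12) = f(z).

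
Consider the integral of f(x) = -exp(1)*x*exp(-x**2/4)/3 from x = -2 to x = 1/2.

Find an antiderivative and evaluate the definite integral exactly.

The substitution u = 1 - x**2/4 works: f is exactly (dF/du)*(du/dx) for that inner function.
F(x) = 2*exp(1 - x**2/4)/3 is an antiderivative of f.
Check: d/dx[2*exp(1 - x**2/4)/3] = -exp(1)*x*exp(-x**2/4)/3 = f(x).
F(1/2) = 2*exp(15/16)/3; F(-2) = 2/3.
Integral = F(1/2) - F(-2) = -2/3 + 2*exp(15/16)/3.

Antiderivative: F(x) = 2*exp(1 - x**2/4)/3; value = -2/3 + 2*exp(15/16)/3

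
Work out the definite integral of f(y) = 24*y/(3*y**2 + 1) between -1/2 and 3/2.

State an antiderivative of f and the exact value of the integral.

Antiderivative: F(y) = 4*log(2*y**2 + 2/3); value = -4*log(7/6) + 4*log(31/6)

f matches the chain-rule pattern g'(h)*h' with inner function h(y) = 2*y**2 + 2/3; substituting u = h(y) collapses the integral.
F(y) = 4*log(2*y**2 + 2/3) is an antiderivative of f.
Check: d/dy[4*log(2*y**2 + 2/3)] = 24*y/(3*y**2 + 1) = f(y).
F(3/2) = 4*log(31/6); F(-1/2) = 4*log(7/6).
Integral = F(3/2) - F(-1/2) = -4*log(7/6) + 4*log(31/6).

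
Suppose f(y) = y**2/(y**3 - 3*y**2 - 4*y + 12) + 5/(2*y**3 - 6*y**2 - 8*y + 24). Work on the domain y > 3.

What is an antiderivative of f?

Factor the denominator (2*(y - 3)*(y - 2)*(y + 2)) and decompose: f = 13/(40*(y + 2)) - 13/(8*(y - 2)) + 23/(10*(y - 3)); each piece integrates to a log, atan, or power term.
Check: d/dy[23*log(y - 3)/10 - 13*log(y - 2)/8 + 13*log(y + 2)/40] = (2*y**2 + 5)/(2*y**3 - 6*y**2 - 8*y + 24), which equals f(y).

An antiderivative is F(y) = 23*log(y - 3)/10 - 13*log(y - 2)/8 + 13*log(y + 2)/40.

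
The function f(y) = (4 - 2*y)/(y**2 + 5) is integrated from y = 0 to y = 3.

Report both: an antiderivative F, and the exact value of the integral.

Antiderivative: F(y) = (-5*log(y**2 + 5) + 4*sqrt(5)*atan(sqrt(5)*y/5))/5; value = -log(14) + log(5) + 4*sqrt(5)*atan(3*sqrt(5)/5)/5

Since d/dy undoes antidifferentiation here, F'(y) = f(y) is required of F(y).
F(y) = (-5*log(y**2 + 5) + 4*sqrt(5)*atan(sqrt(5)*y/5))/5 is an antiderivative of f.
Check: d/dy[(-5*log(y**2 + 5) + 4*sqrt(5)*atan(sqrt(5)*y/5))/5] = (4 - 2*y)/(y**2 + 5) = f(y).
F(3) = -log(14) + 4*sqrt(5)*atan(3*sqrt(5)/5)/5; F(0) = -log(5).
Integral = F(3) - F(0) = -log(14) + log(5) + 4*sqrt(5)*atan(3*sqrt(5)/5)/5.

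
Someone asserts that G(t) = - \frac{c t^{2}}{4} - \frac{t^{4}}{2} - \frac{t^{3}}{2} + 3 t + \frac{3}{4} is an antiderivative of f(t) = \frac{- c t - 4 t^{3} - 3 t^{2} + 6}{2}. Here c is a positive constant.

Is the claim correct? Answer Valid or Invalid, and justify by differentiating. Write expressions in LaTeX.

d/dt[G] = - \frac{c t}{2} - 2 t^{3} - \frac{3 t^{2}}{2} + 3
This equals f(t) exactly, so the claim holds.

Valid: G'(t) = f(t).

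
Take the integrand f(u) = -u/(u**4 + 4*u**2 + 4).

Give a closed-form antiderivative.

An antiderivative is F(u) = 1/(2*(u**2 + 2)).

f matches the chain-rule pattern g'(h)*h' with inner function h(u) = 2*u**2 + 4; substituting w = h(u) collapses the integral.
Check: d/du[1/(2*(u**2 + 2))] = -u/(u**4 + 4*u**2 + 4) = f(u).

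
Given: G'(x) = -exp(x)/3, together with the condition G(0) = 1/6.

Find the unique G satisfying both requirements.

G(x) = 1/2 - exp(x)/3

Recover the given G'(x) by differentiating a candidate G(x); any mismatch rules it out.
A general antiderivative is -exp(x)/3 + C.
The condition gives C = 1/6 - (-1/3) = 1/2.
So G(x) = 1/2 - exp(x)/3.
Check: d/dx[1/2 - exp(x)/3] = -exp(x)/3 = G'(x).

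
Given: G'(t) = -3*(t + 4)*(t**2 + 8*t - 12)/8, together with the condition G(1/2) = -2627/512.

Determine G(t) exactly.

G'(t) matches the chain-rule pattern g'(h)*h' with inner function h(t) = t**2/4 + 2*t - 3; substituting u = h(t) collapses the integral.
A general antiderivative is -3*(t**2/4 + 2*t - 3)**2/2 + C.
The condition gives C = -2627/512 - (-2883/512) = 1/2.
So G(t) = (16 - 3*(t**2 + 8*t - 12)**2)/32.
Check: d/dt[(16 - 3*(t**2 + 8*t - 12)**2)/32] = -3*t**3/8 - 9*t**2/2 - 15*t/2 + 18, which equals G'(t).

G(t) = (16 - 3*(t**2 + 8*t - 12)**2)/32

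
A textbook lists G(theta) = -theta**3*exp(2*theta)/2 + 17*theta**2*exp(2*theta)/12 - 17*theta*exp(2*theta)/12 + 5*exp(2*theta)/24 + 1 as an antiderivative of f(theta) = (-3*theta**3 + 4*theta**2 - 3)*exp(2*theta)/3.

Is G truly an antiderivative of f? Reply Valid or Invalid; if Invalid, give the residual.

d/dtheta[G] = -theta**3*exp(2*theta) + 4*theta**2*exp(2*theta)/3 - exp(2*theta)
This equals f(theta) exactly, so the claim holds.

Valid: G'(theta) = f(theta).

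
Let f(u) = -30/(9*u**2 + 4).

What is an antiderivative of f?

An antiderivative is F(u) = -5*atan(3*u/2).

Differentiate the proposed F(u) back; it has to land on f(u) exactly.
Check: d/du[-5*atan(3*u/2)] = -30/(9*u**2 + 4) = f(u).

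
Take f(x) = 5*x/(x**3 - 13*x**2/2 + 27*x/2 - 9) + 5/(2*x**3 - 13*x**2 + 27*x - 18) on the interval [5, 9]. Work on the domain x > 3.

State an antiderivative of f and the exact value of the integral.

The denominator factors as (x - 3)*(x - 2)*(2*x - 3); partial fractions split f into directly integrable pieces: 80/(3*(2*x - 3)) - 25/(x - 2) + 35/(3*(x - 3)).
F(x) = 35*log(x - 3)/3 - 25*log(x - 2) + 40*log(x - 3/2)/3 is an antiderivative of f.
Check: d/dx[35*log(x - 3)/3 - 25*log(x - 2) + 40*log(x - 3/2)/3] = (10*x + 5)/(2*x**3 - 13*x**2 + 27*x - 18), which equals f(x).
F(9) = -25*log(7) + 35*log(6)/3 + 40*log(15/2)/3; F(5) = -25*log(3) + 35*log(2)/3 + 40*log(7/2)/3.
Integral = F(9) - F(5) = -25*log(7) - 40*log(7/2)/3 - 35*log(2)/3 + 35*log(6)/3 + 40*log(15/2)/3 + 25*log(3).

Antiderivative: F(x) = 35*log(x - 3)/3 - 25*log(x - 2) + 40*log(x - 3/2)/3; value = -25*log(7) - 40*log(7/2)/3 - 35*log(2)/3 + 35*log(6)/3 + 40*log(15/2)/3 + 25*log(3)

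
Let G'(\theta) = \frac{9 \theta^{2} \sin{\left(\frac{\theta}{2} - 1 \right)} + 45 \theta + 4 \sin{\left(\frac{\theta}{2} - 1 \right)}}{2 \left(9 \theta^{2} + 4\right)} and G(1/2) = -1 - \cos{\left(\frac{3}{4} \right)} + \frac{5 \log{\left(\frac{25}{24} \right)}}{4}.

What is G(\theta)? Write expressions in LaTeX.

G(\theta) = \frac{5 \log{\left(\frac{3 \theta^{2}}{2} + \frac{2}{3} \right)}}{4} - \cos{\left(\frac{\theta}{2} - 1 \right)} - 1

Recover the given G'(\theta) by differentiating a candidate G(\theta); any mismatch rules it out.
A general antiderivative is \frac{5 \log{\left(\frac{3 \theta^{2}}{2} + \frac{2}{3} \right)}}{4} - \cos{\left(\frac{\theta}{2} - 1 \right)} + C.
The condition gives C = -1 - \cos{\left(\frac{3}{4} \right)} + \frac{5 \log{\left(\frac{25}{24} \right)}}{4} - (- \cos{\left(\frac{3}{4} \right)} + \frac{5 \log{\left(\frac{25}{24} \right)}}{4}) = -1.
So G(\theta) = \frac{5 \log{\left(\frac{3 \theta^{2}}{2} + \frac{2}{3} \right)}}{4} - \cos{\left(\frac{\theta}{2} - 1 \right)} - 1.
Check: d/d\theta[\frac{5 \log{\left(\frac{3 \theta^{2}}{2} + \frac{2}{3} \right)}}{4} - \cos{\left(\frac{\theta}{2} - 1 \right)} - 1] = \frac{9 \theta^{2} \sin{\left(\frac{\theta}{2} - 1 \right)} + 45 \theta + 4 \sin{\left(\frac{\theta}{2} - 1 \right)}}{18 \theta^{2} + 8}, which equals G'(\theta).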